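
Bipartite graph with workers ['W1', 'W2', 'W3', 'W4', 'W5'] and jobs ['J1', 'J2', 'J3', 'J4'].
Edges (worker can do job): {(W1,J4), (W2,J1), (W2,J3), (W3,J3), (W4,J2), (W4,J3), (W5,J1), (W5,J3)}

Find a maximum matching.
Matching: {(W1,J4), (W3,J3), (W4,J2), (W5,J1)}

Maximum matching (size 4):
  W1 → J4
  W3 → J3
  W4 → J2
  W5 → J1

Each worker is assigned to at most one job, and each job to at most one worker.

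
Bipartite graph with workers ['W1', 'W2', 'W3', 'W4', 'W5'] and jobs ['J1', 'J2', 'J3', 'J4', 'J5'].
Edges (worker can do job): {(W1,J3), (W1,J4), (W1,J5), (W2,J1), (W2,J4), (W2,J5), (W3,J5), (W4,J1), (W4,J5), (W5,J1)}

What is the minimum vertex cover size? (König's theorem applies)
Minimum vertex cover size = 4

By König's theorem: in bipartite graphs,
min vertex cover = max matching = 4

Maximum matching has size 4, so minimum vertex cover also has size 4.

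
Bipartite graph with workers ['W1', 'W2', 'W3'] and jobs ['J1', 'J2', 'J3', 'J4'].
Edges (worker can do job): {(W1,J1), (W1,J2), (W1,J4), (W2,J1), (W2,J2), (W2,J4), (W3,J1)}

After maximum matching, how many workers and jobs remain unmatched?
Unmatched: 0 workers, 1 jobs

Maximum matching size: 3
Workers: 3 total, 3 matched, 0 unmatched
Jobs: 4 total, 3 matched, 1 unmatched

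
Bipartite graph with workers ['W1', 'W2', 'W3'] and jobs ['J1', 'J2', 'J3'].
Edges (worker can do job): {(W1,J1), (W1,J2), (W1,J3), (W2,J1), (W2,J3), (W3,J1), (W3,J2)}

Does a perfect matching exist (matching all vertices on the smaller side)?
Yes, perfect matching exists (size 3)

Perfect matching: {(W1,J2), (W2,J3), (W3,J1)}
All 3 vertices on the smaller side are matched.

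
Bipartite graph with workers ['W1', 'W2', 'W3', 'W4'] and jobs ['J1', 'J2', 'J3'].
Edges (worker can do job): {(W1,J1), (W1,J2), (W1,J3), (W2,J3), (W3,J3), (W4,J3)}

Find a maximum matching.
Matching: {(W1,J2), (W4,J3)}

Maximum matching (size 2):
  W1 → J2
  W4 → J3

Each worker is assigned to at most one job, and each job to at most one worker.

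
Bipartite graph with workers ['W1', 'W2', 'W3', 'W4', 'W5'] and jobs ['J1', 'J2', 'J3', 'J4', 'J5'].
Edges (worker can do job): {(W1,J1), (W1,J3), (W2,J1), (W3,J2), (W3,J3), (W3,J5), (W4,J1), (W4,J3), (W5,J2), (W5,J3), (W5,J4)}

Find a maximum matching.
Matching: {(W1,J3), (W3,J2), (W4,J1), (W5,J4)}

Maximum matching (size 4):
  W1 → J3
  W3 → J2
  W4 → J1
  W5 → J4

Each worker is assigned to at most one job, and each job to at most one worker.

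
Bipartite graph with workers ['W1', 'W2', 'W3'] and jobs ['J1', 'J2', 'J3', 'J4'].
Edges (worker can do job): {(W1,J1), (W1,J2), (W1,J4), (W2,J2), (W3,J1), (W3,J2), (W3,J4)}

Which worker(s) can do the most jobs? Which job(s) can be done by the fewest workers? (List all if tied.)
Most versatile: W1, W3 (3 jobs); Least covered: J3 (0 workers)

Worker degrees (jobs they can do): W1:3, W2:1, W3:3
Job degrees (workers who can do it): J1:2, J2:3, J3:0, J4:2

Maximum worker degree is 3, achieved by: W1, W3
Minimum job degree is 0, achieved by: J3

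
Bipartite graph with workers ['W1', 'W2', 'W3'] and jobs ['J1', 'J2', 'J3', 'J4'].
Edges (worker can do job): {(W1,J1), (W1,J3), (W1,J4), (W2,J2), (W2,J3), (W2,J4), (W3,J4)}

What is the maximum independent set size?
Maximum independent set = 4

By König's theorem:
- Min vertex cover = Max matching = 3
- Max independent set = Total vertices - Min vertex cover
- Max independent set = 7 - 3 = 4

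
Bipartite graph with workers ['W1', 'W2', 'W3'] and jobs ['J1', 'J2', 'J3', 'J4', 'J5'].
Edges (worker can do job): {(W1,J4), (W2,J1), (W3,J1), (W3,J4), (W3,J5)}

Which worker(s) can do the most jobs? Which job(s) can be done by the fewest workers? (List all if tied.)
Most versatile: W3 (3 jobs); Least covered: J2, J3 (0 workers)

Worker degrees (jobs they can do): W1:1, W2:1, W3:3
Job degrees (workers who can do it): J1:2, J2:0, J3:0, J4:2, J5:1

Maximum worker degree is 3, achieved by: W3
Minimum job degree is 0, achieved by: J2, J3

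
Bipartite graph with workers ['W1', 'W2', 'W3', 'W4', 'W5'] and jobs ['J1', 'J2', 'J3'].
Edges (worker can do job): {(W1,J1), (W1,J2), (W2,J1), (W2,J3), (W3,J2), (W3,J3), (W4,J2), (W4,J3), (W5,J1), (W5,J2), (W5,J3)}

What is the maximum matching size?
Maximum matching size = 3

Maximum matching: {(W1,J1), (W3,J3), (W5,J2)}
Size: 3

This assigns 3 workers to 3 distinct jobs.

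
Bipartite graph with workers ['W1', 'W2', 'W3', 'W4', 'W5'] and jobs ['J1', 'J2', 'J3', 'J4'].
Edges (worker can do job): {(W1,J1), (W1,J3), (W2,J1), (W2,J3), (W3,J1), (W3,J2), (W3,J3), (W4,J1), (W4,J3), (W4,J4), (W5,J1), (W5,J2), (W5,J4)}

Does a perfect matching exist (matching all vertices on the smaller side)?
Yes, perfect matching exists (size 4)

Perfect matching: {(W1,J1), (W3,J2), (W4,J3), (W5,J4)}
All 4 vertices on the smaller side are matched.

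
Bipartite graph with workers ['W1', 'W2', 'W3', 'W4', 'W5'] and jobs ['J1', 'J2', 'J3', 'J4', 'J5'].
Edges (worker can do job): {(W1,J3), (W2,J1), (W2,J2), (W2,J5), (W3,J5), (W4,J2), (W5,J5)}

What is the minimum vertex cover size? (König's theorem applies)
Minimum vertex cover size = 4

By König's theorem: in bipartite graphs,
min vertex cover = max matching = 4

Maximum matching has size 4, so minimum vertex cover also has size 4.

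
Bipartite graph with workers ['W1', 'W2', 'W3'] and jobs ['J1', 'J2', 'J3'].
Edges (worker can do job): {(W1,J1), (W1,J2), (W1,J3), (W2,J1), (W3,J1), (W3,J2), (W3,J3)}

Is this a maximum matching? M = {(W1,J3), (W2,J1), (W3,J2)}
Yes, size 3 is maximum

Proposed matching has size 3.
Maximum matching size for this graph: 3.

This is a maximum matching.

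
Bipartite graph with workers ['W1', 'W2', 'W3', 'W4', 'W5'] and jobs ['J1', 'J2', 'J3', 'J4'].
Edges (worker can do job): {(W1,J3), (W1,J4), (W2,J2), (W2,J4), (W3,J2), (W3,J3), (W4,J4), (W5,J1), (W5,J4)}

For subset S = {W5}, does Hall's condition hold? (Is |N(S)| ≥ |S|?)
Yes: |N(S)| = 2, |S| = 1

Subset S = {W5}
Neighbors N(S) = {J1, J4}

|N(S)| = 2, |S| = 1
Hall's condition: |N(S)| ≥ |S| is satisfied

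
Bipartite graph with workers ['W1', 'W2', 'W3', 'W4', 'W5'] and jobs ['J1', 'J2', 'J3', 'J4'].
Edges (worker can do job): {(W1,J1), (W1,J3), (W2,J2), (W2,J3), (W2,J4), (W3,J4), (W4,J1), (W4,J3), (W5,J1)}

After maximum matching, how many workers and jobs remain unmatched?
Unmatched: 1 workers, 0 jobs

Maximum matching size: 4
Workers: 5 total, 4 matched, 1 unmatched
Jobs: 4 total, 4 matched, 0 unmatched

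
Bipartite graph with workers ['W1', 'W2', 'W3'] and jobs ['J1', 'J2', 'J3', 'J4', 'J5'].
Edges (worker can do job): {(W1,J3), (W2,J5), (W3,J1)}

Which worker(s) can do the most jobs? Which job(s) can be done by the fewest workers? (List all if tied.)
Most versatile: W1, W2, W3 (1 jobs); Least covered: J2, J4 (0 workers)

Worker degrees (jobs they can do): W1:1, W2:1, W3:1
Job degrees (workers who can do it): J1:1, J2:0, J3:1, J4:0, J5:1

Maximum worker degree is 1, achieved by: W1, W2, W3
Minimum job degree is 0, achieved by: J2, J4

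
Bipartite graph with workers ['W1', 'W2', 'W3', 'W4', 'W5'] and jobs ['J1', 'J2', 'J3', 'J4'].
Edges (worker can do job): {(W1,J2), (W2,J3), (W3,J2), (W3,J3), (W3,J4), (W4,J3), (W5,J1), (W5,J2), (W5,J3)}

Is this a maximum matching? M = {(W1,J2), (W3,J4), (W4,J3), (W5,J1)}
Yes, size 4 is maximum

Proposed matching has size 4.
Maximum matching size for this graph: 4.

This is a maximum matching.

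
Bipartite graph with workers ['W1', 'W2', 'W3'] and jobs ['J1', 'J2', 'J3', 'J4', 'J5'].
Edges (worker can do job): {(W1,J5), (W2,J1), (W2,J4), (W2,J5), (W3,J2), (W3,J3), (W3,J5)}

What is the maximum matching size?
Maximum matching size = 3

Maximum matching: {(W1,J5), (W2,J1), (W3,J3)}
Size: 3

This assigns 3 workers to 3 distinct jobs.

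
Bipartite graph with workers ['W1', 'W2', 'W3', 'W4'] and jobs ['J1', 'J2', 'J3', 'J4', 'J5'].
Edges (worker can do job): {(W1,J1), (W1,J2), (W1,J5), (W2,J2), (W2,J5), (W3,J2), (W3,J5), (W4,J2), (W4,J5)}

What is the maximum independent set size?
Maximum independent set = 6

By König's theorem:
- Min vertex cover = Max matching = 3
- Max independent set = Total vertices - Min vertex cover
- Max independent set = 9 - 3 = 6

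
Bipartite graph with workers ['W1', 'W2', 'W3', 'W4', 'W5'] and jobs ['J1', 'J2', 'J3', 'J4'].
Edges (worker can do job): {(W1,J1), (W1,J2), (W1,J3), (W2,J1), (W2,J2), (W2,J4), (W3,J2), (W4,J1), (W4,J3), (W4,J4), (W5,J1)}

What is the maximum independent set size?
Maximum independent set = 5

By König's theorem:
- Min vertex cover = Max matching = 4
- Max independent set = Total vertices - Min vertex cover
- Max independent set = 9 - 4 = 5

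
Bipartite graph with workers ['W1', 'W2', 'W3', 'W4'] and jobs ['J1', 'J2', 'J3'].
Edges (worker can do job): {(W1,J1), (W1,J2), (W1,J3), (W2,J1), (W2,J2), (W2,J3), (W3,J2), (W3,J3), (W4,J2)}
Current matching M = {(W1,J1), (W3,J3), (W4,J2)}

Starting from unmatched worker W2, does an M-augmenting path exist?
No augmenting path from W2

Alternating search from W2 reaches jobs: {J1, J2, J3}.
Every reachable job is already matched in M, and following those matched edges back to workers exposes no further unvisited jobs.
No M-augmenting path from W2 exists.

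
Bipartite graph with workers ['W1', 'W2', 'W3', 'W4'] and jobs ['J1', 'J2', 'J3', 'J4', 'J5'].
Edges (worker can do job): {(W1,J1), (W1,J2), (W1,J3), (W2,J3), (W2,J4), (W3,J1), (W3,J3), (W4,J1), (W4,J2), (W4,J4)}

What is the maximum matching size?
Maximum matching size = 4

Maximum matching: {(W1,J1), (W2,J4), (W3,J3), (W4,J2)}
Size: 4

This assigns 4 workers to 4 distinct jobs.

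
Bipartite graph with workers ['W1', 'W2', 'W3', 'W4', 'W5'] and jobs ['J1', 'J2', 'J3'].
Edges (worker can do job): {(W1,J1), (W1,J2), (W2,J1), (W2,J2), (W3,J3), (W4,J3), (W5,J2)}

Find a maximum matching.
Matching: {(W1,J1), (W3,J3), (W5,J2)}

Maximum matching (size 3):
  W1 → J1
  W3 → J3
  W5 → J2

Each worker is assigned to at most one job, and each job to at most one worker.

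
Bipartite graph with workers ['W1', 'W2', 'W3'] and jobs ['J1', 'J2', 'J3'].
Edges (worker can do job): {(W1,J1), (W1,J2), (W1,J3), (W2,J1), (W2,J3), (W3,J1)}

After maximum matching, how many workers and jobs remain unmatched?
Unmatched: 0 workers, 0 jobs

Maximum matching size: 3
Workers: 3 total, 3 matched, 0 unmatched
Jobs: 3 total, 3 matched, 0 unmatched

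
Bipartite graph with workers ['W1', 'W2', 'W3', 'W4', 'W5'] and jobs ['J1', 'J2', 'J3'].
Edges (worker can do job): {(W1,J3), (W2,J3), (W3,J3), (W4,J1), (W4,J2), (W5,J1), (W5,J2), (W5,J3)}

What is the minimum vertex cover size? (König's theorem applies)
Minimum vertex cover size = 3

By König's theorem: in bipartite graphs,
min vertex cover = max matching = 3

Maximum matching has size 3, so minimum vertex cover also has size 3.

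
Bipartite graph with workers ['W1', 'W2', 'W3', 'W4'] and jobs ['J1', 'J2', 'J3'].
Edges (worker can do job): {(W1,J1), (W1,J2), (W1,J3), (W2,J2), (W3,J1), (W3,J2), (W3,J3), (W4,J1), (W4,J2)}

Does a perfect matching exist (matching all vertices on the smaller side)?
Yes, perfect matching exists (size 3)

Perfect matching: {(W1,J2), (W3,J3), (W4,J1)}
All 3 vertices on the smaller side are matched.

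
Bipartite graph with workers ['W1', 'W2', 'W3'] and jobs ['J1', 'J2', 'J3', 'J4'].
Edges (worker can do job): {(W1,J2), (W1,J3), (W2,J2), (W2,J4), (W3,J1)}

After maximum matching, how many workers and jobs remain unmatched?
Unmatched: 0 workers, 1 jobs

Maximum matching size: 3
Workers: 3 total, 3 matched, 0 unmatched
Jobs: 4 total, 3 matched, 1 unmatched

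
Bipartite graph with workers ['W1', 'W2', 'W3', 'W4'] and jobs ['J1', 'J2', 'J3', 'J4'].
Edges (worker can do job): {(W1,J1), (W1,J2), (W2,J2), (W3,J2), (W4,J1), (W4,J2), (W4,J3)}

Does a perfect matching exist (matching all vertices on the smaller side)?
No, maximum matching has size 3 < 4

Maximum matching has size 3, need 4 for perfect matching.
Unmatched workers: ['W2']
Unmatched jobs: ['J4']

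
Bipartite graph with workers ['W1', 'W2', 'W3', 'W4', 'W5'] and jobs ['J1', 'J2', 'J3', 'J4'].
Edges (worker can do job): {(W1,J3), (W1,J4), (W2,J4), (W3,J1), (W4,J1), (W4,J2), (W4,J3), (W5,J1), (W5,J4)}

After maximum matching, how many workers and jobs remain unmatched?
Unmatched: 1 workers, 0 jobs

Maximum matching size: 4
Workers: 5 total, 4 matched, 1 unmatched
Jobs: 4 total, 4 matched, 0 unmatched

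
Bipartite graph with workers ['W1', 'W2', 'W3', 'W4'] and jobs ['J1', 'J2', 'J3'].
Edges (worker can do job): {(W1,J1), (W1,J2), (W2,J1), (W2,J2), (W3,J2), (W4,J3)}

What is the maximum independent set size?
Maximum independent set = 4

By König's theorem:
- Min vertex cover = Max matching = 3
- Max independent set = Total vertices - Min vertex cover
- Max independent set = 7 - 3 = 4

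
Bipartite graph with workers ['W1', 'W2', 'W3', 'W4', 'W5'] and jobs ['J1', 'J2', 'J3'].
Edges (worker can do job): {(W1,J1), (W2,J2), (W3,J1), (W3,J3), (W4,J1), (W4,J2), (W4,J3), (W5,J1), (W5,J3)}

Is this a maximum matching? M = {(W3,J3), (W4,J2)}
No, size 2 is not maximum

Proposed matching has size 2.
Maximum matching size for this graph: 3.

This is NOT maximum - can be improved to size 3.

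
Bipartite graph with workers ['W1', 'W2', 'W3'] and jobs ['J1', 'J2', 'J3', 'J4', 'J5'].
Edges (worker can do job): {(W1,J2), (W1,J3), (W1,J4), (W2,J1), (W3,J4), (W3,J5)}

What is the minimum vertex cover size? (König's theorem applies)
Minimum vertex cover size = 3

By König's theorem: in bipartite graphs,
min vertex cover = max matching = 3

Maximum matching has size 3, so minimum vertex cover also has size 3.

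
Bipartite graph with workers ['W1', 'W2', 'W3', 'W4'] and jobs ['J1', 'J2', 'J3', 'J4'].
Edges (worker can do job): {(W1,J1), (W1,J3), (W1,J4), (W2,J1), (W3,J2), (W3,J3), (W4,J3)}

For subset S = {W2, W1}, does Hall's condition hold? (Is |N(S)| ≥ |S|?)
Yes: |N(S)| = 3, |S| = 2

Subset S = {W2, W1}
Neighbors N(S) = {J1, J3, J4}

|N(S)| = 3, |S| = 2
Hall's condition: |N(S)| ≥ |S| is satisfied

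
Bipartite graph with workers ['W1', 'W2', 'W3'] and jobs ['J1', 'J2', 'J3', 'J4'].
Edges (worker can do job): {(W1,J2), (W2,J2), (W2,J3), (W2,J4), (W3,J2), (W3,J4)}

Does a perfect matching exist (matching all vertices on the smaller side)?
Yes, perfect matching exists (size 3)

Perfect matching: {(W1,J2), (W2,J3), (W3,J4)}
All 3 vertices on the smaller side are matched.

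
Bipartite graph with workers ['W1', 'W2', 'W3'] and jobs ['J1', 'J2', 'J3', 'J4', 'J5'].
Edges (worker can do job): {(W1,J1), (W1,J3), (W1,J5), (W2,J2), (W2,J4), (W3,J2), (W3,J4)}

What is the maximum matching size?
Maximum matching size = 3

Maximum matching: {(W1,J1), (W2,J4), (W3,J2)}
Size: 3

This assigns 3 workers to 3 distinct jobs.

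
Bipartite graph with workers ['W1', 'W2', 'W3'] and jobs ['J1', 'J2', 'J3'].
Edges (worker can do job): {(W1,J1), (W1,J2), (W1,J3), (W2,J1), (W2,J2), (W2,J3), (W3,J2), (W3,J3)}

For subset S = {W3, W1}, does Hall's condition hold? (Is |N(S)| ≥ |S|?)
Yes: |N(S)| = 3, |S| = 2

Subset S = {W3, W1}
Neighbors N(S) = {J1, J2, J3}

|N(S)| = 3, |S| = 2
Hall's condition: |N(S)| ≥ |S| is satisfied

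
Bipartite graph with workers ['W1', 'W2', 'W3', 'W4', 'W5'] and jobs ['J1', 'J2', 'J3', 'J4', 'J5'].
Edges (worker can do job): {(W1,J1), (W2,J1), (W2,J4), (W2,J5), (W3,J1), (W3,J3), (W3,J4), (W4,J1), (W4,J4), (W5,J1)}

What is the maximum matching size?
Maximum matching size = 4

Maximum matching: {(W2,J5), (W3,J3), (W4,J4), (W5,J1)}
Size: 4

This assigns 4 workers to 4 distinct jobs.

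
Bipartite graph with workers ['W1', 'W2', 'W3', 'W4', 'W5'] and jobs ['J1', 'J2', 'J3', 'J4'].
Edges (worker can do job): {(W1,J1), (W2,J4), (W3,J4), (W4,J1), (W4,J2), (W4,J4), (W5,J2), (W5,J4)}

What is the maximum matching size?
Maximum matching size = 3

Maximum matching: {(W3,J4), (W4,J1), (W5,J2)}
Size: 3

This assigns 3 workers to 3 distinct jobs.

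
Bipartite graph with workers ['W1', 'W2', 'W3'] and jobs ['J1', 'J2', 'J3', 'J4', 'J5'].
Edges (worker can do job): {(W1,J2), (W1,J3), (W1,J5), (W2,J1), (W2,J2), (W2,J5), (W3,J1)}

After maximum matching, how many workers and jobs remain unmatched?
Unmatched: 0 workers, 2 jobs

Maximum matching size: 3
Workers: 3 total, 3 matched, 0 unmatched
Jobs: 5 total, 3 matched, 2 unmatched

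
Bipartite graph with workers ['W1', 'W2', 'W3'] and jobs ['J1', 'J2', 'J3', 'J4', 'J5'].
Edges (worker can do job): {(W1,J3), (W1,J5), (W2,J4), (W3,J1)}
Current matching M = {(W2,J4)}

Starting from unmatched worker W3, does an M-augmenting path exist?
Yes: W3 → J1

An M-augmenting path alternates non-matching / matching edges, starting and ending at unmatched vertices.
Path: W3 → J1
(J1 is unmatched in M, so the path is augmenting.)
Flipping edges along this path would increase |M| from 1 to 2.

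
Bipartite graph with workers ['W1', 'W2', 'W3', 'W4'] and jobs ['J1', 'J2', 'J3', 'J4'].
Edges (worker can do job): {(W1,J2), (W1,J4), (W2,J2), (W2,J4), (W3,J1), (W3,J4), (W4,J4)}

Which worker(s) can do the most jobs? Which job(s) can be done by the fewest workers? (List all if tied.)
Most versatile: W1, W2, W3 (2 jobs); Least covered: J3 (0 workers)

Worker degrees (jobs they can do): W1:2, W2:2, W3:2, W4:1
Job degrees (workers who can do it): J1:1, J2:2, J3:0, J4:4

Maximum worker degree is 2, achieved by: W1, W2, W3
Minimum job degree is 0, achieved by: J3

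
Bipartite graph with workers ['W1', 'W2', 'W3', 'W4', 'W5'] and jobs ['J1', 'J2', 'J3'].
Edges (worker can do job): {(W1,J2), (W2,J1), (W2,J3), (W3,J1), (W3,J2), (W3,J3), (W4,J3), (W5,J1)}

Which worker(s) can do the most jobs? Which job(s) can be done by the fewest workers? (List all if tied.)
Most versatile: W3 (3 jobs); Least covered: J2 (2 workers)

Worker degrees (jobs they can do): W1:1, W2:2, W3:3, W4:1, W5:1
Job degrees (workers who can do it): J1:3, J2:2, J3:3

Maximum worker degree is 3, achieved by: W3
Minimum job degree is 2, achieved by: J2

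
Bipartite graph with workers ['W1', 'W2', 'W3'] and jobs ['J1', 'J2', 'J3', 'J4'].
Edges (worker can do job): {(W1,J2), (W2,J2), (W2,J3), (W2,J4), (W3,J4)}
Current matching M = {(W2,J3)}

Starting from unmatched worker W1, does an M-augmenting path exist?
Yes: W1 → J2

An M-augmenting path alternates non-matching / matching edges, starting and ending at unmatched vertices.
Path: W1 → J2
(J2 is unmatched in M, so the path is augmenting.)
Flipping edges along this path would increase |M| from 1 to 2.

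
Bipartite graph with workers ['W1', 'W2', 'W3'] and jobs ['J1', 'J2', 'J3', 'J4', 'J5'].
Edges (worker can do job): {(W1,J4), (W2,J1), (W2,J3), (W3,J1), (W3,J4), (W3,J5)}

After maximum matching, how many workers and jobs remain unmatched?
Unmatched: 0 workers, 2 jobs

Maximum matching size: 3
Workers: 3 total, 3 matched, 0 unmatched
Jobs: 5 total, 3 matched, 2 unmatched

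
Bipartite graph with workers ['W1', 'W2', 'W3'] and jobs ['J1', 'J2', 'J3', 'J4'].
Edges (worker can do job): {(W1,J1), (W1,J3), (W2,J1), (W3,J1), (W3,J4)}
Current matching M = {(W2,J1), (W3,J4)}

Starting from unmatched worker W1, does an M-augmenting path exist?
Yes: W1 → J3

An M-augmenting path alternates non-matching / matching edges, starting and ending at unmatched vertices.
Path: W1 → J3
(J3 is unmatched in M, so the path is augmenting.)
Flipping edges along this path would increase |M| from 2 to 3.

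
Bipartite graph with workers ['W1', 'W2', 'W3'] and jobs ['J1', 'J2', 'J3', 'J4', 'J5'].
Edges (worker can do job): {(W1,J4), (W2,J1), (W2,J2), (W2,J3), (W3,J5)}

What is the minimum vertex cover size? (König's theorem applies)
Minimum vertex cover size = 3

By König's theorem: in bipartite graphs,
min vertex cover = max matching = 3

Maximum matching has size 3, so minimum vertex cover also has size 3.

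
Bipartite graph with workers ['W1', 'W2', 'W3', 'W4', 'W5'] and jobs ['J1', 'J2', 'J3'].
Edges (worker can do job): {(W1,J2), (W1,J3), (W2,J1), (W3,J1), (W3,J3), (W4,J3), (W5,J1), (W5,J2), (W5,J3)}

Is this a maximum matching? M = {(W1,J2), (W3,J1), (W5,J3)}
Yes, size 3 is maximum

Proposed matching has size 3.
Maximum matching size for this graph: 3.

This is a maximum matching.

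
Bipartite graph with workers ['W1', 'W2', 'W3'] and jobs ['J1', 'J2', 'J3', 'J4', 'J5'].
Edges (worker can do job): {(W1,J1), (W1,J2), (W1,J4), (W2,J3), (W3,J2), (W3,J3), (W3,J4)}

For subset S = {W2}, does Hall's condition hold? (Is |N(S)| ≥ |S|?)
Yes: |N(S)| = 1, |S| = 1

Subset S = {W2}
Neighbors N(S) = {J3}

|N(S)| = 1, |S| = 1
Hall's condition: |N(S)| ≥ |S| is satisfied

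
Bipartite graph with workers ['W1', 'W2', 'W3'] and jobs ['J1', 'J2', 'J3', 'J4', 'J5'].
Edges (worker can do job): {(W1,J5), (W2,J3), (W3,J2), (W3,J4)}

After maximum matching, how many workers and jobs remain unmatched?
Unmatched: 0 workers, 2 jobs

Maximum matching size: 3
Workers: 3 total, 3 matched, 0 unmatched
Jobs: 5 total, 3 matched, 2 unmatched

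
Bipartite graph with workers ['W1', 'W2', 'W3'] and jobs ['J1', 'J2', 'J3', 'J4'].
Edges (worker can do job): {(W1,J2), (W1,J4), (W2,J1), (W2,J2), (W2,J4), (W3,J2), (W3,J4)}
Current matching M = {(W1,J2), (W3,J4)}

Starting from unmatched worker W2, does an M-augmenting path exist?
Yes: W2 → J1

An M-augmenting path alternates non-matching / matching edges, starting and ending at unmatched vertices.
Path: W2 → J1
(J1 is unmatched in M, so the path is augmenting.)
Flipping edges along this path would increase |M| from 2 to 3.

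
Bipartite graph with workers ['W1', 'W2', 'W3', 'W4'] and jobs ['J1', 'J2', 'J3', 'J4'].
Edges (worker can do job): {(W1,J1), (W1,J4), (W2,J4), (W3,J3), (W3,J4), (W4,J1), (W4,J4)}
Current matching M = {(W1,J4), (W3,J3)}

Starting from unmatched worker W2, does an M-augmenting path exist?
Yes: W2 → J4 → W1 → J1

An M-augmenting path alternates non-matching / matching edges, starting and ending at unmatched vertices.
Path: W2 → J4 → W1 → J1
(J1 is unmatched in M, so the path is augmenting.)
Flipping edges along this path would increase |M| from 2 to 3.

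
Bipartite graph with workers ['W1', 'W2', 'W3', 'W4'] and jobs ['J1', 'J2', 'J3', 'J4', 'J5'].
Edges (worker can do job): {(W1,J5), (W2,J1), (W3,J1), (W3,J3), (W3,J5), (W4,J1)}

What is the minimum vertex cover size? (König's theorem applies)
Minimum vertex cover size = 3

By König's theorem: in bipartite graphs,
min vertex cover = max matching = 3

Maximum matching has size 3, so minimum vertex cover also has size 3.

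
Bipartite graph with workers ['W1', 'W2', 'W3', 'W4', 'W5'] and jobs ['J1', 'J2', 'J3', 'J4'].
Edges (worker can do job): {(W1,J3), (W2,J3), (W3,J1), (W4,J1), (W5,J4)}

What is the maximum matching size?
Maximum matching size = 3

Maximum matching: {(W1,J3), (W3,J1), (W5,J4)}
Size: 3

This assigns 3 workers to 3 distinct jobs.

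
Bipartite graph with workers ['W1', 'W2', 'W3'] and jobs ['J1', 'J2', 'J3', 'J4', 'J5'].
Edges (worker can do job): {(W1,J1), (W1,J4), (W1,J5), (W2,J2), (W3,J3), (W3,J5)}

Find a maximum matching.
Matching: {(W1,J5), (W2,J2), (W3,J3)}

Maximum matching (size 3):
  W1 → J5
  W2 → J2
  W3 → J3

Each worker is assigned to at most one job, and each job to at most one worker.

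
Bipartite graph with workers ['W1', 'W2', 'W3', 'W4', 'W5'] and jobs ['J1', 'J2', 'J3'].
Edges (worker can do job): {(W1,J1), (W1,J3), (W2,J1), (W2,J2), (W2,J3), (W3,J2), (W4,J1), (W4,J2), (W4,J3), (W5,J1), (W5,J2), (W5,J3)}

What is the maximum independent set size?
Maximum independent set = 5

By König's theorem:
- Min vertex cover = Max matching = 3
- Max independent set = Total vertices - Min vertex cover
- Max independent set = 8 - 3 = 5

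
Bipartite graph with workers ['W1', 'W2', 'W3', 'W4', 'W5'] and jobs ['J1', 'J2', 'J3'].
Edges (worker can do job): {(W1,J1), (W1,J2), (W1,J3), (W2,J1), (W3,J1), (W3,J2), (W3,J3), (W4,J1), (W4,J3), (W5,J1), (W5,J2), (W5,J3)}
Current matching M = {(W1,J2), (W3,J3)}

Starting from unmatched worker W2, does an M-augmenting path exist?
Yes: W2 → J1

An M-augmenting path alternates non-matching / matching edges, starting and ending at unmatched vertices.
Path: W2 → J1
(J1 is unmatched in M, so the path is augmenting.)
Flipping edges along this path would increase |M| from 2 to 3.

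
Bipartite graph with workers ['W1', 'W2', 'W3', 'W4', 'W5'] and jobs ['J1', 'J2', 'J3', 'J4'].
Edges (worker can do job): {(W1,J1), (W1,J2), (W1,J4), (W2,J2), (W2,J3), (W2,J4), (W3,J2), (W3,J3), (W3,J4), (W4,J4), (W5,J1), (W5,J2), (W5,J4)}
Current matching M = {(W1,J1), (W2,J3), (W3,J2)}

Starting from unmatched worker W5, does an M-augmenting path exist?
Yes: W5 → J2 → W3 → J4

An M-augmenting path alternates non-matching / matching edges, starting and ending at unmatched vertices.
Path: W5 → J2 → W3 → J4
(J4 is unmatched in M, so the path is augmenting.)
Flipping edges along this path would increase |M| from 3 to 4.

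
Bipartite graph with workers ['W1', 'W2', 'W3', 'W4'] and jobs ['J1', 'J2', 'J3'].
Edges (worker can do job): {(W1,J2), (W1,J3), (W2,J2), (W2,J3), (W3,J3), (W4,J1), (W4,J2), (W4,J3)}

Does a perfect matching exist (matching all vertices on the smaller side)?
Yes, perfect matching exists (size 3)

Perfect matching: {(W1,J2), (W3,J3), (W4,J1)}
All 3 vertices on the smaller side are matched.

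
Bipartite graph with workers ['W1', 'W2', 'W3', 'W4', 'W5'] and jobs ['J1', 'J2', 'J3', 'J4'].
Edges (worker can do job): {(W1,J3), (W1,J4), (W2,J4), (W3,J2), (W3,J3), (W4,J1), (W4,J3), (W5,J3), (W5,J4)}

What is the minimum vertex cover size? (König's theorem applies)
Minimum vertex cover size = 4

By König's theorem: in bipartite graphs,
min vertex cover = max matching = 4

Maximum matching has size 4, so minimum vertex cover also has size 4.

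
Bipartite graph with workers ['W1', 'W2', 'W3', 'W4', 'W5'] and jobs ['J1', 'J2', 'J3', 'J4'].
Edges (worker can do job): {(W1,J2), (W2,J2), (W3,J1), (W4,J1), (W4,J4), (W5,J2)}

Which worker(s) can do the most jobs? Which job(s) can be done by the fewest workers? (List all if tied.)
Most versatile: W4 (2 jobs); Least covered: J3 (0 workers)

Worker degrees (jobs they can do): W1:1, W2:1, W3:1, W4:2, W5:1
Job degrees (workers who can do it): J1:2, J2:3, J3:0, J4:1

Maximum worker degree is 2, achieved by: W4
Minimum job degree is 0, achieved by: J3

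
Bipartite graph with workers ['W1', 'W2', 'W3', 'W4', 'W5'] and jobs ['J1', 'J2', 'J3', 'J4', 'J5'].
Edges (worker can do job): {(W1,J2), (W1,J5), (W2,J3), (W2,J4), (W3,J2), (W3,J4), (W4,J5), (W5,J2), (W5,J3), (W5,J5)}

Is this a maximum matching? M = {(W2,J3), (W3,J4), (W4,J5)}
No, size 3 is not maximum

Proposed matching has size 3.
Maximum matching size for this graph: 4.

This is NOT maximum - can be improved to size 4.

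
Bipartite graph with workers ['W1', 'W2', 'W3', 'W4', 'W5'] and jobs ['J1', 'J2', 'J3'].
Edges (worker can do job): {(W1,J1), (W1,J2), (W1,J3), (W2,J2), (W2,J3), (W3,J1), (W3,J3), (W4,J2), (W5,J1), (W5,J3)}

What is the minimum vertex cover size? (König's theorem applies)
Minimum vertex cover size = 3

By König's theorem: in bipartite graphs,
min vertex cover = max matching = 3

Maximum matching has size 3, so minimum vertex cover also has size 3.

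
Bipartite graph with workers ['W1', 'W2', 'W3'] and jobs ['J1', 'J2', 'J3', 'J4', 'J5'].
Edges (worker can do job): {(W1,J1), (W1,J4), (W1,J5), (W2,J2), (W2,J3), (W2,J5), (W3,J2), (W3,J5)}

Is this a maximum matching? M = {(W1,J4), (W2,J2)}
No, size 2 is not maximum

Proposed matching has size 2.
Maximum matching size for this graph: 3.

This is NOT maximum - can be improved to size 3.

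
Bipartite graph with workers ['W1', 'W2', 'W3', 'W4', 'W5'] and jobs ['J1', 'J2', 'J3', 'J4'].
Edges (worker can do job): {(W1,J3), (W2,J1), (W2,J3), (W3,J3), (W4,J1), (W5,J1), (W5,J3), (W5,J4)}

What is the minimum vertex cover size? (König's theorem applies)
Minimum vertex cover size = 3

By König's theorem: in bipartite graphs,
min vertex cover = max matching = 3

Maximum matching has size 3, so minimum vertex cover also has size 3.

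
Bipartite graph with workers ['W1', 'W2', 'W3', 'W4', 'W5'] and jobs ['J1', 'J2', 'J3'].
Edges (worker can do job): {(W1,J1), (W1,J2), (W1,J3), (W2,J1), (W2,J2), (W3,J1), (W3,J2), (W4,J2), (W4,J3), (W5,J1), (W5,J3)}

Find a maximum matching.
Matching: {(W3,J2), (W4,J3), (W5,J1)}

Maximum matching (size 3):
  W3 → J2
  W4 → J3
  W5 → J1

Each worker is assigned to at most one job, and each job to at most one worker.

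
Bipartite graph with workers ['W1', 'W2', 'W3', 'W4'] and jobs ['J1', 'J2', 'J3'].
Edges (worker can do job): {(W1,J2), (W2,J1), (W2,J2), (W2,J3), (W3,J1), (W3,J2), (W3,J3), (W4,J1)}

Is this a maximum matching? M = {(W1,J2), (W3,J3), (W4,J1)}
Yes, size 3 is maximum

Proposed matching has size 3.
Maximum matching size for this graph: 3.

This is a maximum matching.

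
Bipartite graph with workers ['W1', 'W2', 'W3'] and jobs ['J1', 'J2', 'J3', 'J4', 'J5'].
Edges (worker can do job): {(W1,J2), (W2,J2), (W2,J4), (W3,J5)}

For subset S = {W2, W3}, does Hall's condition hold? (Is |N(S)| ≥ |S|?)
Yes: |N(S)| = 3, |S| = 2

Subset S = {W2, W3}
Neighbors N(S) = {J2, J4, J5}

|N(S)| = 3, |S| = 2
Hall's condition: |N(S)| ≥ |S| is satisfied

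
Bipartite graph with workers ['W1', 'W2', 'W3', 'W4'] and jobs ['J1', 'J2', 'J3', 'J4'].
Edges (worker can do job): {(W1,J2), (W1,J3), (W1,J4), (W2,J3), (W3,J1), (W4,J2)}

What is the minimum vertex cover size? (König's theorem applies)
Minimum vertex cover size = 4

By König's theorem: in bipartite graphs,
min vertex cover = max matching = 4

Maximum matching has size 4, so minimum vertex cover also has size 4.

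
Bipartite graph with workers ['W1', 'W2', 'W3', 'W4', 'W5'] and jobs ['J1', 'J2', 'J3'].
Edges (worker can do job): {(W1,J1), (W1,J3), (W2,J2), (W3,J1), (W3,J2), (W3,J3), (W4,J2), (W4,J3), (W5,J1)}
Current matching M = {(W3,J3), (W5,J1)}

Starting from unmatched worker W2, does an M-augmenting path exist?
Yes: W2 → J2

An M-augmenting path alternates non-matching / matching edges, starting and ending at unmatched vertices.
Path: W2 → J2
(J2 is unmatched in M, so the path is augmenting.)
Flipping edges along this path would increase |M| from 2 to 3.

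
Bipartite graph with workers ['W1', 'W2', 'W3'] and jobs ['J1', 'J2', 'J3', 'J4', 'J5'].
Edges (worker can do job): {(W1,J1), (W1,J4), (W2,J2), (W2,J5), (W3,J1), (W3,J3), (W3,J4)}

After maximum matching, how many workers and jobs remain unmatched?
Unmatched: 0 workers, 2 jobs

Maximum matching size: 3
Workers: 3 total, 3 matched, 0 unmatched
Jobs: 5 total, 3 matched, 2 unmatched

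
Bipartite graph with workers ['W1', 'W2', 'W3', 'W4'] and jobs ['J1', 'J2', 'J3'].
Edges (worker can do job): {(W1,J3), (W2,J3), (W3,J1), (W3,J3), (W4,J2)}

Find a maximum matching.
Matching: {(W1,J3), (W3,J1), (W4,J2)}

Maximum matching (size 3):
  W1 → J3
  W3 → J1
  W4 → J2

Each worker is assigned to at most one job, and each job to at most one worker.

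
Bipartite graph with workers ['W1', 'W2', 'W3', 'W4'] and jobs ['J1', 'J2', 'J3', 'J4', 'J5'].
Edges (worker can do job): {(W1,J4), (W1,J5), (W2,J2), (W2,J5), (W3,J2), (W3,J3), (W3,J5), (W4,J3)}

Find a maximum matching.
Matching: {(W1,J4), (W2,J2), (W3,J5), (W4,J3)}

Maximum matching (size 4):
  W1 → J4
  W2 → J2
  W3 → J5
  W4 → J3

Each worker is assigned to at most one job, and each job to at most one worker.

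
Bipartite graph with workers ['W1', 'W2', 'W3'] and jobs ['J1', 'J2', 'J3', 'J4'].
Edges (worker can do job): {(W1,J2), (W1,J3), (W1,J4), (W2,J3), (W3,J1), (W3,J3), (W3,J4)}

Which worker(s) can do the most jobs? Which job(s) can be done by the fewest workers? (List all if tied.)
Most versatile: W1, W3 (3 jobs); Least covered: J1, J2 (1 workers)

Worker degrees (jobs they can do): W1:3, W2:1, W3:3
Job degrees (workers who can do it): J1:1, J2:1, J3:3, J4:2

Maximum worker degree is 3, achieved by: W1, W3
Minimum job degree is 1, achieved by: J1, J2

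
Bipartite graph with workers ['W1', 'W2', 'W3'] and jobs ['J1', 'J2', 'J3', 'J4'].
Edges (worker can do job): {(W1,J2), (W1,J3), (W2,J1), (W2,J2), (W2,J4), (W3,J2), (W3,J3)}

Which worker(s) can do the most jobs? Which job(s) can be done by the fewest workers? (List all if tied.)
Most versatile: W2 (3 jobs); Least covered: J1, J4 (1 workers)

Worker degrees (jobs they can do): W1:2, W2:3, W3:2
Job degrees (workers who can do it): J1:1, J2:3, J3:2, J4:1

Maximum worker degree is 3, achieved by: W2
Minimum job degree is 1, achieved by: J1, J4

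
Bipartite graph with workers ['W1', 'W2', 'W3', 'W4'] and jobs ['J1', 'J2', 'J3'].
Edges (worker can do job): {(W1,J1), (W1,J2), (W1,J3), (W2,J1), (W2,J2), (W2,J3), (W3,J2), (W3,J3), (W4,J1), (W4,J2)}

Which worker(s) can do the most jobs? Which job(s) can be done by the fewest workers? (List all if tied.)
Most versatile: W1, W2 (3 jobs); Least covered: J1, J3 (3 workers)

Worker degrees (jobs they can do): W1:3, W2:3, W3:2, W4:2
Job degrees (workers who can do it): J1:3, J2:4, J3:3

Maximum worker degree is 3, achieved by: W1, W2
Minimum job degree is 3, achieved by: J1, J3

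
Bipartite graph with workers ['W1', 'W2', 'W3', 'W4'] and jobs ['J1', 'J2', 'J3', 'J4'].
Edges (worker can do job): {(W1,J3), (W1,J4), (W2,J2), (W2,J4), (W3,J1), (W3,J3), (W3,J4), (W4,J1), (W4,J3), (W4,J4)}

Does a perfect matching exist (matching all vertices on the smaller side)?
Yes, perfect matching exists (size 4)

Perfect matching: {(W1,J4), (W2,J2), (W3,J3), (W4,J1)}
All 4 vertices on the smaller side are matched.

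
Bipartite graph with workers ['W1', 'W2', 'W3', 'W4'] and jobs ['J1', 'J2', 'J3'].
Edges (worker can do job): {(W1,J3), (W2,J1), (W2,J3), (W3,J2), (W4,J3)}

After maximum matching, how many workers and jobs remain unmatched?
Unmatched: 1 workers, 0 jobs

Maximum matching size: 3
Workers: 4 total, 3 matched, 1 unmatched
Jobs: 3 total, 3 matched, 0 unmatched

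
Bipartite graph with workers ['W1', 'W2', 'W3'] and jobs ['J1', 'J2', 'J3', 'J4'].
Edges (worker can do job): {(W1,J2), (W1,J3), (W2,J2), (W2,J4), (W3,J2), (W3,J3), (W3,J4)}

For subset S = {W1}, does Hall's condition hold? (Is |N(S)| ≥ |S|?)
Yes: |N(S)| = 2, |S| = 1

Subset S = {W1}
Neighbors N(S) = {J2, J3}

|N(S)| = 2, |S| = 1
Hall's condition: |N(S)| ≥ |S| is satisfied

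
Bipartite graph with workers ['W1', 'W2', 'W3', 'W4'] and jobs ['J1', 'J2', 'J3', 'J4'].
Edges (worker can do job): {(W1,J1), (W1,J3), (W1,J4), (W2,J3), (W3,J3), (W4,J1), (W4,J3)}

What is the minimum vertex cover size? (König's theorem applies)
Minimum vertex cover size = 3

By König's theorem: in bipartite graphs,
min vertex cover = max matching = 3

Maximum matching has size 3, so minimum vertex cover also has size 3.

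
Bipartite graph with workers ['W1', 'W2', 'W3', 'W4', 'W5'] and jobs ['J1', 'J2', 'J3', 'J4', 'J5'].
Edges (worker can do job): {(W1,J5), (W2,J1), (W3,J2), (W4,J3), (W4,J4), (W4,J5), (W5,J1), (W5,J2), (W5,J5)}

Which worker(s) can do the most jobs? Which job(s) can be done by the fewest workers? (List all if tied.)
Most versatile: W4, W5 (3 jobs); Least covered: J3, J4 (1 workers)

Worker degrees (jobs they can do): W1:1, W2:1, W3:1, W4:3, W5:3
Job degrees (workers who can do it): J1:2, J2:2, J3:1, J4:1, J5:3

Maximum worker degree is 3, achieved by: W4, W5
Minimum job degree is 1, achieved by: J3, J4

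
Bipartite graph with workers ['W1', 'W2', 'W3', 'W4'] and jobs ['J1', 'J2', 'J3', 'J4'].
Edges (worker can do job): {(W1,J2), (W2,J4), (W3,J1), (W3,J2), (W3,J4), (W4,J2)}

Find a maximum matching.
Matching: {(W2,J4), (W3,J1), (W4,J2)}

Maximum matching (size 3):
  W2 → J4
  W3 → J1
  W4 → J2

Each worker is assigned to at most one job, and each job to at most one worker.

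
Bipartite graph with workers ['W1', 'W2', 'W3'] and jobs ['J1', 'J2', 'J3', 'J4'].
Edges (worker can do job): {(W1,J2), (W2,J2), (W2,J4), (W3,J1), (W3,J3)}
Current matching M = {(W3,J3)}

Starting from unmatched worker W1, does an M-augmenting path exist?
Yes: W1 → J2

An M-augmenting path alternates non-matching / matching edges, starting and ending at unmatched vertices.
Path: W1 → J2
(J2 is unmatched in M, so the path is augmenting.)
Flipping edges along this path would increase |M| from 1 to 2.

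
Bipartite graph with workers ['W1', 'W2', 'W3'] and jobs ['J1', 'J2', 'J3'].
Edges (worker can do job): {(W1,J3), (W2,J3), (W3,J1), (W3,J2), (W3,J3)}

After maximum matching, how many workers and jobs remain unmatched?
Unmatched: 1 workers, 1 jobs

Maximum matching size: 2
Workers: 3 total, 2 matched, 1 unmatched
Jobs: 3 total, 2 matched, 1 unmatched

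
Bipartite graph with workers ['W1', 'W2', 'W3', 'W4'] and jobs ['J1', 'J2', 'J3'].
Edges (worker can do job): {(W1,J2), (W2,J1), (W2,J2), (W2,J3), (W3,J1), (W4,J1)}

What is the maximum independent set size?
Maximum independent set = 4

By König's theorem:
- Min vertex cover = Max matching = 3
- Max independent set = Total vertices - Min vertex cover
- Max independent set = 7 - 3 = 4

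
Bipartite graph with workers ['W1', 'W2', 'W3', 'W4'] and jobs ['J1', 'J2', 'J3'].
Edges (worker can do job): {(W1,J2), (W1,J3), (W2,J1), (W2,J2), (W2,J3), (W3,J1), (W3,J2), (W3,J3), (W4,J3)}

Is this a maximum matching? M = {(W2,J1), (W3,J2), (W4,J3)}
Yes, size 3 is maximum

Proposed matching has size 3.
Maximum matching size for this graph: 3.

This is a maximum matching.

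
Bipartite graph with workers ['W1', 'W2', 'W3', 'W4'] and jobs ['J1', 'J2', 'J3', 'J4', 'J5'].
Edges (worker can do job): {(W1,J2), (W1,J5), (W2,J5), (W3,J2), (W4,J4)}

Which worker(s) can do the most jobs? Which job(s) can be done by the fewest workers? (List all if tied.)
Most versatile: W1 (2 jobs); Least covered: J1, J3 (0 workers)

Worker degrees (jobs they can do): W1:2, W2:1, W3:1, W4:1
Job degrees (workers who can do it): J1:0, J2:2, J3:0, J4:1, J5:2

Maximum worker degree is 2, achieved by: W1
Minimum job degree is 0, achieved by: J1, J3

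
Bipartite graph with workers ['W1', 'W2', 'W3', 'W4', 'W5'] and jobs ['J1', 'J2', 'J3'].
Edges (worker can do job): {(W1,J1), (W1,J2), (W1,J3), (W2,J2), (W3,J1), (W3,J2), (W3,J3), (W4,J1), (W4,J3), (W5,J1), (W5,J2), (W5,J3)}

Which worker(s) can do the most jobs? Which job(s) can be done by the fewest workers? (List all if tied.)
Most versatile: W1, W3, W5 (3 jobs); Least covered: J1, J2, J3 (4 workers)

Worker degrees (jobs they can do): W1:3, W2:1, W3:3, W4:2, W5:3
Job degrees (workers who can do it): J1:4, J2:4, J3:4

Maximum worker degree is 3, achieved by: W1, W3, W5
Minimum job degree is 4, achieved by: J1, J2, J3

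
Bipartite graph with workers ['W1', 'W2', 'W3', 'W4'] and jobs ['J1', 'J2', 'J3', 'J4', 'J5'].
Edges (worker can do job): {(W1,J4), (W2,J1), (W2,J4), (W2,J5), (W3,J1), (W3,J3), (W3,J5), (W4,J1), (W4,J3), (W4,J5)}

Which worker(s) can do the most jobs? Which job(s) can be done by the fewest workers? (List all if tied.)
Most versatile: W2, W3, W4 (3 jobs); Least covered: J2 (0 workers)

Worker degrees (jobs they can do): W1:1, W2:3, W3:3, W4:3
Job degrees (workers who can do it): J1:3, J2:0, J3:2, J4:2, J5:3

Maximum worker degree is 3, achieved by: W2, W3, W4
Minimum job degree is 0, achieved by: J2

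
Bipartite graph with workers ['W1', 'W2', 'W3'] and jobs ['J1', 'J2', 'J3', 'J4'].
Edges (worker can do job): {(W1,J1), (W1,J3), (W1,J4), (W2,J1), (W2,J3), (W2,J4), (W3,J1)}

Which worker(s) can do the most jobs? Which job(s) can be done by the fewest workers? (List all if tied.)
Most versatile: W1, W2 (3 jobs); Least covered: J2 (0 workers)

Worker degrees (jobs they can do): W1:3, W2:3, W3:1
Job degrees (workers who can do it): J1:3, J2:0, J3:2, J4:2

Maximum worker degree is 3, achieved by: W1, W2
Minimum job degree is 0, achieved by: J2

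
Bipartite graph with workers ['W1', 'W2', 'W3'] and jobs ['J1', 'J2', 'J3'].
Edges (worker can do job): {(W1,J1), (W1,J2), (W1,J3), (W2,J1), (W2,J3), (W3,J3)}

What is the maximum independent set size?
Maximum independent set = 3

By König's theorem:
- Min vertex cover = Max matching = 3
- Max independent set = Total vertices - Min vertex cover
- Max independent set = 6 - 3 = 3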